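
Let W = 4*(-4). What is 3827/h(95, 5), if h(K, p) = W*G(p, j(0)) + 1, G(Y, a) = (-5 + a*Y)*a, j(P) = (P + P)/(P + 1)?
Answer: 3827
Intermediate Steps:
j(P) = 2*P/(1 + P) (j(P) = (2*P)/(1 + P) = 2*P/(1 + P))
G(Y, a) = a*(-5 + Y*a) (G(Y, a) = (-5 + Y*a)*a = a*(-5 + Y*a))
W = -16
h(K, p) = 1 (h(K, p) = -16*2*0/(1 + 0)*(-5 + p*(2*0/(1 + 0))) + 1 = -16*2*0/1*(-5 + p*(2*0/1)) + 1 = -16*2*0*1*(-5 + p*(2*0*1)) + 1 = -0*(-5 + p*0) + 1 = -0*(-5 + 0) + 1 = -0*(-5) + 1 = -16*0 + 1 = 0 + 1 = 1)
3827/h(95, 5) = 3827/1 = 3827*1 = 3827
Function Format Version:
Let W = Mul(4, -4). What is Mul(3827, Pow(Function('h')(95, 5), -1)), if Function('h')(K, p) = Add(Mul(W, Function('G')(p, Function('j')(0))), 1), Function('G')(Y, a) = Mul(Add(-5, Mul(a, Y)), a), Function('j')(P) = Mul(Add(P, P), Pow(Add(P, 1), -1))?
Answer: 3827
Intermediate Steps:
Function('j')(P) = Mul(2, P, Pow(Add(1, P), -1)) (Function('j')(P) = Mul(Mul(2, P), Pow(Add(1, P), -1)) = Mul(2, P, Pow(Add(1, P), -1)))
Function('G')(Y, a) = Mul(a, Add(-5, Mul(Y, a))) (Function('G')(Y, a) = Mul(Add(-5, Mul(Y, a)), a) = Mul(a, Add(-5, Mul(Y, a))))
W = -16
Function('h')(K, p) = 1 (Function('h')(K, p) = Add(Mul(-16, Mul(Mul(2, 0, Pow(Add(1, 0), -1)), Add(-5, Mul(p, Mul(2, 0, Pow(Add(1, 0), -1)))))), 1) = Add(Mul(-16, Mul(Mul(2, 0, Pow(1, -1)), Add(-5, Mul(p, Mul(2, 0, Pow(1, -1)))))), 1) = Add(Mul(-16, Mul(Mul(2, 0, 1), Add(-5, Mul(p, Mul(2, 0, 1))))), 1) = Add(Mul(-16, Mul(0, Add(-5, Mul(p, 0)))), 1) = Add(Mul(-16, Mul(0, Add(-5, 0))), 1) = Add(Mul(-16, Mul(0, -5)), 1) = Add(Mul(-16, 0), 1) = Add(0, 1) = 1)
Mul(3827, Pow(Function('h')(95, 5), -1)) = Mul(3827, Pow(1, -1)) = Mul(3827, 1) = 3827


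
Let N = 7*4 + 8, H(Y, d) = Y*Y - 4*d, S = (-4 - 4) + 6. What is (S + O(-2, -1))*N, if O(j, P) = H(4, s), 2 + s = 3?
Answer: 360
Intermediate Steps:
s = 1 (s = -2 + 3 = 1)
S = -2 (S = -8 + 6 = -2)
H(Y, d) = Y² - 4*d
O(j, P) = 12 (O(j, P) = 4² - 4*1 = 16 - 4 = 12)
N = 36 (N = 28 + 8 = 36)
(S + O(-2, -1))*N = (-2 + 12)*36 = 10*36 = 360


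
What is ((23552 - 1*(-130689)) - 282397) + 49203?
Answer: -78953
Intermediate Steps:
((23552 - 1*(-130689)) - 282397) + 49203 = ((23552 + 130689) - 282397) + 49203 = (154241 - 282397) + 49203 = -128156 + 49203 = -78953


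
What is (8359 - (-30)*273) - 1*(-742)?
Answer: 17291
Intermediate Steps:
(8359 - (-30)*273) - 1*(-742) = (8359 - 1*(-8190)) + 742 = (8359 + 8190) + 742 = 16549 + 742 = 17291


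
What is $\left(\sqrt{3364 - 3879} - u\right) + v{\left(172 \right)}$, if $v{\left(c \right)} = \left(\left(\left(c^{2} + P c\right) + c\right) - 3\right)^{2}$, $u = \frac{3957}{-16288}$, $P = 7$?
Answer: $\frac{15609374312469}{16288} + i \sqrt{515} \approx 9.5834 \cdot 10^{8} + 22.694 i$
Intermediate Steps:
$u = - \frac{3957}{16288}$ ($u = 3957 \left(- \frac{1}{16288}\right) = - \frac{3957}{16288} \approx -0.24294$)
$v{\left(c \right)} = \left(-3 + c^{2} + 8 c\right)^{2}$ ($v{\left(c \right)} = \left(\left(\left(c^{2} + 7 c\right) + c\right) - 3\right)^{2} = \left(\left(c^{2} + 8 c\right) - 3\right)^{2} = \left(-3 + c^{2} + 8 c\right)^{2}$)
$\left(\sqrt{3364 - 3879} - u\right) + v{\left(172 \right)} = \left(\sqrt{3364 - 3879} - - \frac{3957}{16288}\right) + \left(-3 + 172^{2} + 8 \cdot 172\right)^{2} = \left(\sqrt{-515} + \frac{3957}{16288}\right) + \left(-3 + 29584 + 1376\right)^{2} = \left(i \sqrt{515} + \frac{3957}{16288}\right) + 30957^{2} = \left(\frac{3957}{16288} + i \sqrt{515}\right) + 958335849 = \frac{15609374312469}{16288} + i \sqrt{515}$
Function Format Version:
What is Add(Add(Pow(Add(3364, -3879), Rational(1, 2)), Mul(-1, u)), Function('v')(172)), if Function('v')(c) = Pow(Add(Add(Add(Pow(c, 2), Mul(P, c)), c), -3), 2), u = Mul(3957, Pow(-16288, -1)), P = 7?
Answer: Add(Rational(15609374312469, 16288), Mul(I, Pow(515, Rational(1, 2)))) ≈ Add(9.5834e+8, Mul(22.694, I))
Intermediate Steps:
u = Rational(-3957, 16288) (u = Mul(3957, Rational(-1, 16288)) = Rational(-3957, 16288) ≈ -0.24294)
Function('v')(c) = Pow(Add(-3, Pow(c, 2), Mul(8, c)), 2) (Function('v')(c) = Pow(Add(Add(Add(Pow(c, 2), Mul(7, c)), c), -3), 2) = Pow(Add(Add(Pow(c, 2), Mul(8, c)), -3), 2) = Pow(Add(-3, Pow(c, 2), Mul(8, c)), 2))
Add(Add(Pow(Add(3364, -3879), Rational(1, 2)), Mul(-1, u)), Function('v')(172)) = Add(Add(Pow(Add(3364, -3879), Rational(1, 2)), Mul(-1, Rational(-3957, 16288))), Pow(Add(-3, Pow(172, 2), Mul(8, 172)), 2)) = Add(Add(Pow(-515, Rational(1, 2)), Rational(3957, 16288)), Pow(Add(-3, 29584, 1376), 2)) = Add(Add(Mul(I, Pow(515, Rational(1, 2))), Rational(3957, 16288)), Pow(30957, 2)) = Add(Add(Rational(3957, 16288), Mul(I, Pow(515, Rational(1, 2)))), 958335849) = Add(Rational(15609374312469, 16288), Mul(I, Pow(515, Rational(1, 2))))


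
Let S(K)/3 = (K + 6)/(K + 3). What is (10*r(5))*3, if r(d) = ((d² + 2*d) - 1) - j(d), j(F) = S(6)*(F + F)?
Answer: -180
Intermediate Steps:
S(K) = 3*(6 + K)/(3 + K) (S(K) = 3*((K + 6)/(K + 3)) = 3*((6 + K)/(3 + K)) = 3*(6 + K)/(3 + K))
j(F) = 8*F (j(F) = (3*(6 + 6)/(3 + 6))*(F + F) = (3*12/9)*(2*F) = (3*(⅑)*12)*(2*F) = 4*(2*F) = 8*F)
r(d) = -1 + d² - 6*d (r(d) = ((d² + 2*d) - 1) - 8*d = (-1 + d² + 2*d) - 8*d = -1 + d² - 6*d)
(10*r(5))*3 = (10*(-1 + 5² - 6*5))*3 = (10*(-1 + 25 - 30))*3 = (10*(-6))*3 = -60*3 = -180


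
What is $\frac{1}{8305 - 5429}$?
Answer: $\frac{1}{2876} \approx 0.00034771$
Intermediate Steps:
$\frac{1}{8305 - 5429} = \frac{1}{2876}$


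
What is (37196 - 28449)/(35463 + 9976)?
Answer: 8747/45439 ≈ 0.19250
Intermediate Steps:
(37196 - 28449)/(35463 + 9976) = 8747/45439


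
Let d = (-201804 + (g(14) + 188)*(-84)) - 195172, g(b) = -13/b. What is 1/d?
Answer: -1/412690 ≈ -2.4231e-6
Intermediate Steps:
d = -412690 (d = (-201804 + (-13/14 + 188)*(-84)) - 195172 = (-201804 + (2619/14)*(-84)) - 195172 = (-201804 - 15714) - 195172 = -217518 - 195172 = -412690)
1/d = 1/(-412690) = -1/412690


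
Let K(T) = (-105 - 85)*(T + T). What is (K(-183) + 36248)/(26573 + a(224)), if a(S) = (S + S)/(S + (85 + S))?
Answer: 56385004/14163857 ≈ 3.9809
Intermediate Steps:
a(S) = 2*S/(85 + 2*S) (a(S) = (2*S)/(85 + 2*S) = 2*S/(85 + 2*S))
K(T) = -380*T
(K(-183) + 36248)/(26573 + a(224)) = (-380*(-183) + 36248)/(26573 + 2*224/(85 + 2*224)) = (69540 + 36248)/(26573 + 2*224/(85 + 448)) = 105788/(26573 + 2*224/533) = 105788/(26573 + 2*224*(1/533)) = 105788/(26573 + 448/533) = 105788/(14163857/533) = 105788*(533/14163857) = 56385004/14163857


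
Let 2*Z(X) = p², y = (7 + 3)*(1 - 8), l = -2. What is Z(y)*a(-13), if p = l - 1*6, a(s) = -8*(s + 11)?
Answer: 512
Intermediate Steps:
y = -70 (y = 10*(-7) = -70)
a(s) = -88 - 8*s (a(s) = -8*(11 + s) = -88 - 8*s)
p = -8 (p = -2 - 1*6 = -2 - 6 = -8)
Z(X) = 32 (Z(X) = (½)*(-8)² = (½)*64 = 32)
Z(y)*a(-13) = 32*(-88 - 8*(-13)) = 32*(-88 + 104) = 32*16 = 512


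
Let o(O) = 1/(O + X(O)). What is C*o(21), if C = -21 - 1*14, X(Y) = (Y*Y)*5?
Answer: -5/318 ≈ -0.015723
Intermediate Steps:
X(Y) = 5*Y**2 (X(Y) = Y**2*5 = 5*Y**2)
C = -35 (C = -21 - 14 = -35)
o(O) = 1/(O + 5*O**2)
C*o(21) = -35/(21*(1 + 5*21)) = -5/(3*(1 + 105)) = -5/(3*106) = -35*1/2226 = -5/318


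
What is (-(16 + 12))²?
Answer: 784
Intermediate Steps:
(-(16 + 12))² = (-1*28)² = (-28)² = 784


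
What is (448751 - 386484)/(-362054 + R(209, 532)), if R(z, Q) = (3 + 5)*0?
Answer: -62267/362054 ≈ -0.17198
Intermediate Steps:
R(z, Q) = 0 (R(z, Q) = 8*0 = 0)
(448751 - 386484)/(-362054 + R(209, 532)) = (448751 - 386484)/(-362054 + 0) = 62267/(-362054) = 62267*(-1/362054) = -62267/362054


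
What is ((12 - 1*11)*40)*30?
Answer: 1200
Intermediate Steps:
((12 - 1*11)*40)*30 = ((12 - 11)*40)*30 = (1*40)*30 = 40*30 = 1200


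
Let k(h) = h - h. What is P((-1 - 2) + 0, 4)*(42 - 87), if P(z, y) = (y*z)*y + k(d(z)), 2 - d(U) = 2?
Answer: 2160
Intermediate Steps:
d(U) = 0 (d(U) = 2 - 1*2 = 2 - 2 = 0)
k(h) = 0
P(z, y) = z*y**2 (P(z, y) = (y*z)*y + 0 = z*y**2 + 0 = z*y**2)
P((-1 - 2) + 0, 4)*(42 - 87) = (((-1 - 2) + 0)*4**2)*(42 - 87) = ((-3 + 0)*16)*(-45) = -3*16*(-45) = -48*(-45) = 2160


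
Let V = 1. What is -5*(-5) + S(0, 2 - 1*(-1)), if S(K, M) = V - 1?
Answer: 25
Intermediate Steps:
S(K, M) = 0 (S(K, M) = 1 - 1 = 0)
-5*(-5) + S(0, 2 - 1*(-1)) = -5*(-5) + 0 = 25 + 0 = 25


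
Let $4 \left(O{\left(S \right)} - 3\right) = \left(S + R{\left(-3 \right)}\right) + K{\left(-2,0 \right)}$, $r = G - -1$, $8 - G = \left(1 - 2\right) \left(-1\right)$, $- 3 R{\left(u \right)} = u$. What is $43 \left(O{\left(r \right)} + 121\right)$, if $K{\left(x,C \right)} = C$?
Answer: $\frac{21715}{4} \approx 5428.8$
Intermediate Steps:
$R{\left(u \right)} = - \frac{u}{3}$
$G = 7$ ($G = 8 - \left(1 - 2\right) \left(-1\right) = 8 - \left(-1\right) \left(-1\right) = 8 - 1 = 7$)
$r = 8$ ($r = 7 - -1 = 7 + 1 = 8$)
$O{\left(S \right)} = \frac{13}{4} + \frac{S}{4}$ ($O{\left(S \right)} = 3 + \frac{\left(S - -1\right) + 0}{4} = 3 + \frac{\left(S + 1\right) + 0}{4} = 3 + \frac{\left(1 + S\right) + 0}{4} = 3 + \frac{1 + S}{4} = 3 + \left(\frac{1}{4} + \frac{S}{4}\right) = \frac{13}{4} + \frac{S}{4}$)
$43 \left(O{\left(r \right)} + 121\right) = 43 \left(\left(\frac{13}{4} + \frac{1}{4} \cdot 8\right) + 121\right) = 43 \left(\left(\frac{13}{4} + 2\right) + 121\right) = 43 \left(\frac{21}{4} + 121\right) = 43 \cdot \frac{505}{4} = \frac{21715}{4}$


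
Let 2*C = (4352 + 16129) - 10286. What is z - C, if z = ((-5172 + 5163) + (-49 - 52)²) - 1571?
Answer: 7047/2 ≈ 3523.5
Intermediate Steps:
z = 8621 (z = (-9 + (-101)²) - 1571 = (-9 + 10201) - 1571 = 10192 - 1571 = 8621)
C = 10195/2 (C = ((4352 + 16129) - 10286)/2 = (20481 - 10286)/2 = (½)*10195 = 10195/2 ≈ 5097.5)
z - C = 8621 - 1*10195/2 = 8621 - 10195/2 = 7047/2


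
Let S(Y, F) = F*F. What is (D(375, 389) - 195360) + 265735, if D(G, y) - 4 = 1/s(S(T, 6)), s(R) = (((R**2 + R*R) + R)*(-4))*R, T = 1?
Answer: 26633665727/378432 ≈ 70379.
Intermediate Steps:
S(Y, F) = F**2
s(R) = R*(-8*R**2 - 4*R) (s(R) = (((R**2 + R**2) + R)*(-4))*R = ((2*R**2 + R)*(-4))*R = ((R + 2*R**2)*(-4))*R = (-8*R**2 - 4*R)*R = R*(-8*R**2 - 4*R))
D(G, y) = 1513727/378432 (D(G, y) = 4 + 1/((6**2)**2*(-4 - 8*6**2)) = 4 + 1/(36**2*(-4 - 8*36)) = 4 + 1/(1296*(-4 - 288)) = 4 + 1/(1296*(-292)) = 4 + 1/(-378432) = 4 - 1/378432 = 1513727/378432)
(D(375, 389) - 195360) + 265735 = (1513727/378432 - 195360) + 265735 = -73928961793/378432 + 265735 = 26633665727/378432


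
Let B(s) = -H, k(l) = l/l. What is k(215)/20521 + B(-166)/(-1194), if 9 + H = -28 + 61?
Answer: 82283/4083679 ≈ 0.020149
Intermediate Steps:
H = 24 (H = -9 + (-28 + 61) = -9 + 33 = 24)
k(l) = 1
B(s) = -24 (B(s) = -1*24 = -24)
k(215)/20521 + B(-166)/(-1194) = 1/20521 - 24/(-1194) = 1*(1/20521) - 24*(-1/1194) = 1/20521 + 4/199 = 82283/4083679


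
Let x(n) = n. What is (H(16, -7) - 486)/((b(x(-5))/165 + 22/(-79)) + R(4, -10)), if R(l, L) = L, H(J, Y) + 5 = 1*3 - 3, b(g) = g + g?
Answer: 1280037/26954 ≈ 47.490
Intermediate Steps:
b(g) = 2*g
H(J, Y) = -5 (H(J, Y) = -5 + (1*3 - 3) = -5 + (3 - 3) = -5 + 0 = -5)
(H(16, -7) - 486)/((b(x(-5))/165 + 22/(-79)) + R(4, -10)) = (-5 - 486)/(((2*(-5))/165 + 22/(-79)) - 10) = -491/((-10*1/165 + 22*(-1/79)) - 10) = -491/((-2/33 - 22/79) - 10) = -491/(-884/2607 - 10) = -491/(-26954/2607) = -491*(-2607/26954) = 1280037/26954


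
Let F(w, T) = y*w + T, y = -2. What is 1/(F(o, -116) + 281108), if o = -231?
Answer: 1/281454 ≈ 3.5530e-6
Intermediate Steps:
F(w, T) = T - 2*w (F(w, T) = -2*w + T = T - 2*w)
1/(F(o, -116) + 281108) = 1/((-116 - 2*(-231)) + 281108) = 1/((-116 + 462) + 281108) = 1/(346 + 281108) = 1/281454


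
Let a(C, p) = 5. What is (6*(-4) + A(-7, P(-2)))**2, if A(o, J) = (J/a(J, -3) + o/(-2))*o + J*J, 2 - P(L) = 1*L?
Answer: 145161/100 ≈ 1451.6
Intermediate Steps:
P(L) = 2 - L
A(o, J) = J**2 + o*(-o/2 + J/5) (A(o, J) = (J/5 + o/(-2))*o + J*J = (J*(1/5) + o*(-1/2))*o + J**2 = (J/5 - o/2)*o + J**2 = (-o/2 + J/5)*o + J**2 = o*(-o/2 + J/5) + J**2 = J**2 + o*(-o/2 + J/5))
(6*(-4) + A(-7, P(-2)))**2 = (6*(-4) + ((2 - 1*(-2))**2 - 1/2*(-7)**2 + (1/5)*(2 - 1*(-2))*(-7)))**2 = (-24 + ((2 + 2)**2 - 1/2*49 + (1/5)*(2 + 2)*(-7)))**2 = (-24 + (4**2 - 49/2 + (1/5)*4*(-7)))**2 = (-24 + (16 - 49/2 - 28/5))**2 = (-24 - 141/10)**2 = (-381/10)**2 = 145161/100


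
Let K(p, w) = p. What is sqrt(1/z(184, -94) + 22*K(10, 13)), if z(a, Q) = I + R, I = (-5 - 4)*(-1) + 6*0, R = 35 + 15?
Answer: sqrt(765879)/59 ≈ 14.833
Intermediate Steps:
R = 50
I = 9 (I = -9*(-1) + 0 = 9 + 0 = 9)
z(a, Q) = 59 (z(a, Q) = 9 + 50 = 59)
sqrt(1/z(184, -94) + 22*K(10, 13)) = sqrt(1/59 + 22*10) = sqrt(1/59 + 220) = sqrt(12981/59) = sqrt(765879)/59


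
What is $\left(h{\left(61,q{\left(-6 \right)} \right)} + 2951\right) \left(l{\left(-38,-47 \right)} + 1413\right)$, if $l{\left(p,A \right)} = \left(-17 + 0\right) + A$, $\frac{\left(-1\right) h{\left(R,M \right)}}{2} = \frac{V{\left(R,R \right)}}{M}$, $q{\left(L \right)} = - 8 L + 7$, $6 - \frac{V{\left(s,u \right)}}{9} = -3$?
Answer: $\frac{218730907}{55} \approx 3.9769 \cdot 10^{6}$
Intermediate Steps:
$V{\left(s,u \right)} = 81$ ($V{\left(s,u \right)} = 54 - -27 = 54 + 27 = 81$)
$q{\left(L \right)} = 7 - 8 L$
$h{\left(R,M \right)} = - \frac{162}{M}$ ($h{\left(R,M \right)} = - 2 \frac{81}{M} = - \frac{162}{M}$)
$l{\left(p,A \right)} = -17 + A$
$\left(h{\left(61,q{\left(-6 \right)} \right)} + 2951\right) \left(l{\left(-38,-47 \right)} + 1413\right) = \left(- \frac{162}{7 - -48} + 2951\right) \left(\left(-17 - 47\right) + 1413\right) = \left(- \frac{162}{7 + 48} + 2951\right) \left(-64 + 1413\right) = \left(- \frac{162}{55} + 2951\right) 1349 = \frac{162143}{55} \cdot 1349 = \frac{218730907}{55}$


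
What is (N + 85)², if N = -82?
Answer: 9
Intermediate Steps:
(N + 85)² = (-82 + 85)² = 3² = 9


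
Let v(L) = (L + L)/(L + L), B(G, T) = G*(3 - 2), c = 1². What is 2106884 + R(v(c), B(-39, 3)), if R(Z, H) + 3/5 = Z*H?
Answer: 10534222/5 ≈ 2.1068e+6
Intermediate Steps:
c = 1
B(G, T) = G (B(G, T) = G*1 = G)
v(L) = 1 (v(L) = (2*L)/((2*L)) = (2*L)*(1/(2*L)) = 1)
R(Z, H) = -⅗ + H*Z (R(Z, H) = -⅗ + Z*H = -⅗ + H*Z)
2106884 + R(v(c), B(-39, 3)) = 2106884 + (-⅗ - 39*1) = 2106884 + (-⅗ - 39) = 2106884 - 198/5 = 10534222/5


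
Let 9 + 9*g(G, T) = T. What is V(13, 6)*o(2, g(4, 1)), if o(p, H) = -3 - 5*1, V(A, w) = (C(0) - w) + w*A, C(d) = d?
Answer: -576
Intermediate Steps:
g(G, T) = -1 + T/9
V(A, w) = -w + A*w (V(A, w) = (0 - w) + w*A = -w + A*w)
o(p, H) = -8 (o(p, H) = -3 - 5 = -8)
V(13, 6)*o(2, g(4, 1)) = (6*(-1 + 13))*(-8) = (6*12)*(-8) = 72*(-8) = -576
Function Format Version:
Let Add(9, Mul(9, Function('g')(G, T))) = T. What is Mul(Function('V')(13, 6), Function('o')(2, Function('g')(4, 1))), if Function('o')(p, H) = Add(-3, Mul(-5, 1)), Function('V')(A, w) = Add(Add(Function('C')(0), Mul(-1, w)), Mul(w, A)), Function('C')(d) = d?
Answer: -576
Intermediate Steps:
Function('g')(G, T) = Add(-1, Mul(Rational(1, 9), T))
Function('V')(A, w) = Add(Mul(-1, w), Mul(A, w)) (Function('V')(A, w) = Add(Add(0, Mul(-1, w)), Mul(w, A)) = Add(Mul(-1, w), Mul(A, w)))
Function('o')(p, H) = -8 (Function('o')(p, H) = Add(-3, -5) = -8)
Mul(Function('V')(13, 6), Function('o')(2, Function('g')(4, 1))) = Mul(Mul(6, Add(-1, 13)), -8) = Mul(Mul(6, 12), -8) = Mul(72, -8) = -576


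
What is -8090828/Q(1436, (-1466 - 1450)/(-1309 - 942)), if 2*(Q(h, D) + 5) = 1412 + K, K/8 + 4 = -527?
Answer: 8090828/1423 ≈ 5685.8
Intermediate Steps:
K = -4248 (K = -32 + 8*(-527) = -32 - 4216 = -4248)
Q(h, D) = -1423 (Q(h, D) = -5 + (1412 - 4248)/2 = -5 + (1/2)*(-2836) = -5 - 1418 = -1423)
-8090828/Q(1436, (-1466 - 1450)/(-1309 - 942)) = -8090828/(-1423) = -8090828*(-1/1423) = 8090828/1423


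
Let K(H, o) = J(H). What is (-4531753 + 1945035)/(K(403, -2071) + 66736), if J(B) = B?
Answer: -2586718/67139 ≈ -38.528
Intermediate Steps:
K(H, o) = H
(-4531753 + 1945035)/(K(403, -2071) + 66736) = (-4531753 + 1945035)/(403 + 66736) = -2586718/67139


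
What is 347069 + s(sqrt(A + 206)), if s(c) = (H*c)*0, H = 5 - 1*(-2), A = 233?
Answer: 347069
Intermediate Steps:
H = 7 (H = 5 + 2 = 7)
s(c) = 0 (s(c) = (7*c)*0 = 0)
347069 + s(sqrt(A + 206)) = 347069 + 0 = 347069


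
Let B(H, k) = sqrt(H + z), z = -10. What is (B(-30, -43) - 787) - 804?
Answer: -1591 + 2*I*sqrt(10) ≈ -1591.0 + 6.3246*I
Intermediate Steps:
B(H, k) = sqrt(-10 + H) (B(H, k) = sqrt(H - 10) = sqrt(-10 + H))
(B(-30, -43) - 787) - 804 = (sqrt(-10 - 30) - 787) - 804 = (sqrt(-40) - 787) - 804 = (2*I*sqrt(10) - 787) - 804 = (-787 + 2*I*sqrt(10)) - 804 = -1591 + 2*I*sqrt(10)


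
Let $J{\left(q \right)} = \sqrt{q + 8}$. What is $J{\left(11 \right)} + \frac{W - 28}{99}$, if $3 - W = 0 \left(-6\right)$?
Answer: $- \frac{25}{99} + \sqrt{19} \approx 4.1064$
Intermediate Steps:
$J{\left(q \right)} = \sqrt{8 + q}$
$W = 3$ ($W = 3 - 0 \left(-6\right) = 3 - 0 = 3 + 0 = 3$)
$J{\left(11 \right)} + \frac{W - 28}{99} = \sqrt{8 + 11} + \frac{3 - 28}{99} = \sqrt{19} + \frac{1}{99} \left(-25\right) = \sqrt{19} - \frac{25}{99} = - \frac{25}{99} + \sqrt{19}$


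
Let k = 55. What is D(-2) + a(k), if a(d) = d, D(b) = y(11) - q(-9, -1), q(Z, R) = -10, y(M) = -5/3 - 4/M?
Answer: 2078/33 ≈ 62.970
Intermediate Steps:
y(M) = -5/3 - 4/M (y(M) = -5*1/3 - 4/M = -5/3 - 4/M)
D(b) = 263/33 (D(b) = (-5/3 - 4/11) - 1*(-10) = (-5/3 - 4*1/11) + 10 = (-5/3 - 4/11) + 10 = -67/33 + 10 = 263/33)
D(-2) + a(k) = 263/33 + 55 = 2078/33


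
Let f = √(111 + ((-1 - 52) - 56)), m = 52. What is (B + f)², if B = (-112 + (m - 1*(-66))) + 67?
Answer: (73 + √2)² ≈ 5537.5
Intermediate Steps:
f = √2 (f = √(111 + (-53 - 56)) = √(111 - 109) = √2 ≈ 1.4142)
B = 73 (B = (-112 + (52 - 1*(-66))) + 67 = (-112 + (52 + 66)) + 67 = (-112 + 118) + 67 = 6 + 67 = 73)
(B + f)² = (73 + √2)²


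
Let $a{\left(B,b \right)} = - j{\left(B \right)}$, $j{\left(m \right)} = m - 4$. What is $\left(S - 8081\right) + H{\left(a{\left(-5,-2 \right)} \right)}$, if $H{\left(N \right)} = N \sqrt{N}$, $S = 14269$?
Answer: $6215$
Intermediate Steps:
$j{\left(m \right)} = -4 + m$
$a{\left(B,b \right)} = 4 - B$ ($a{\left(B,b \right)} = - (-4 + B) = 4 - B$)
$H{\left(N \right)} = N^{\frac{3}{2}}$
$\left(S - 8081\right) + H{\left(a{\left(-5,-2 \right)} \right)} = \left(14269 - 8081\right) + \left(4 - -5\right)^{\frac{3}{2}} = 6188 + \left(4 + 5\right)^{\frac{3}{2}} = 6188 + 9^{\frac{3}{2}} = 6188 + 27 = 6215$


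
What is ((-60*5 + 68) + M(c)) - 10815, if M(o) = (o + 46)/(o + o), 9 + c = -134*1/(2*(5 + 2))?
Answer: -718103/65 ≈ -11048.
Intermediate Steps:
c = -130/7 (c = -9 - 134*1/(2*(5 + 2)) = -9 - 134/(2*7) = -9 - 134/14 = -9 - 134*1/14 = -9 - 67/7 = -130/7 ≈ -18.571)
M(o) = (46 + o)/(2*o) (M(o) = (46 + o)/((2*o)) = (46 + o)*(1/(2*o)) = (46 + o)/(2*o))
((-60*5 + 68) + M(c)) - 10815 = ((-60*5 + 68) + (46 - 130/7)/(2*(-130/7))) - 10815 = ((-300 + 68) + (1/2)*(-7/130)*(192/7)) - 10815 = (-232 - 48/65) - 10815 = -15128/65 - 10815 = -718103/65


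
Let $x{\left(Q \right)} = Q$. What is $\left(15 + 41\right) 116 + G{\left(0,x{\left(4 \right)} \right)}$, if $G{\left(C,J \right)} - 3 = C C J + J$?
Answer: $6503$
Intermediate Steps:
$G{\left(C,J \right)} = 3 + J + J C^{2}$ ($G{\left(C,J \right)} = 3 + \left(C C J + J\right) = 3 + \left(C^{2} J + J\right) = 3 + \left(J C^{2} + J\right) = 3 + \left(J + J C^{2}\right) = 3 + J + J C^{2}$)
$\left(15 + 41\right) 116 + G{\left(0,x{\left(4 \right)} \right)} = \left(15 + 41\right) 116 + \left(3 + 4 + 4 \cdot 0^{2}\right) = 56 \cdot 116 + \left(3 + 4 + 4 \cdot 0\right) = 6496 + \left(3 + 4 + 0\right) = 6496 + 7 = 6503$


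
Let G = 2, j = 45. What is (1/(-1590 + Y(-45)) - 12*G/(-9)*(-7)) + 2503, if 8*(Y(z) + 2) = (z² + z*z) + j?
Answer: 64401349/25923 ≈ 2484.3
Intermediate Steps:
Y(z) = 29/8 + z²/4 (Y(z) = -2 + ((z² + z*z) + 45)/8 = -2 + ((z² + z²) + 45)/8 = -2 + (2*z² + 45)/8 = -2 + (45 + 2*z²)/8 = -2 + (45/8 + z²/4) = 29/8 + z²/4)
(1/(-1590 + Y(-45)) - 12*G/(-9)*(-7)) + 2503 = (1/(-1590 + (29/8 + (¼)*(-45)²)) - 24/(-9)*(-7)) + 2503 = (1/(-1590 + (29/8 + (¼)*2025)) - 24*(-1)/9*(-7)) + 2503 = (1/(-1590 + (29/8 + 2025/4)) - 12*(-2/9)*(-7)) + 2503 = (1/(-1590 + 4079/8) + (8/3)*(-7)) + 2503 = (1/(-8641/8) - 56/3) + 2503 = (-8/8641 - 56/3) + 2503 = -483920/25923 + 2503 = 64401349/25923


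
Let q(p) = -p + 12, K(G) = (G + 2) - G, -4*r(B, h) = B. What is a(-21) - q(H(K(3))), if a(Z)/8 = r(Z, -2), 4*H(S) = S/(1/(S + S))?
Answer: 32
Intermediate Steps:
r(B, h) = -B/4
K(G) = 2 (K(G) = (2 + G) - G = 2)
H(S) = S**2/2 (H(S) = (S/(1/(S + S)))/4 = (S/(1/(2*S)))/4 = (S/((1/(2*S))))/4 = (S*(2*S))/4 = (2*S**2)/4 = S**2/2)
q(p) = 12 - p
a(Z) = -2*Z (a(Z) = 8*(-Z/4) = -2*Z)
a(-21) - q(H(K(3))) = -2*(-21) - (12 - 2**2/2) = 42 - (12 - 4/2) = 42 - (12 - 1*2) = 42 - (12 - 2) = 42 - 1*10 = 42 - 10 = 32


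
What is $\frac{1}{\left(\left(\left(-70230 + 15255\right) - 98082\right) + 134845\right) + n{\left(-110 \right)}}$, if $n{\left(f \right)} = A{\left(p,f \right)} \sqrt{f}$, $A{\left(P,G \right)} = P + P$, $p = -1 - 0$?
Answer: $\frac{i}{2 \left(\sqrt{110} - 9106 i\right)} \approx -5.4909 \cdot 10^{-5} + 6.3243 \cdot 10^{-8} i$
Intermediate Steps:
$p = -1$ ($p = -1 + 0 = -1$)
$A{\left(P,G \right)} = 2 P$
$n{\left(f \right)} = - 2 \sqrt{f}$ ($n{\left(f \right)} = 2 \left(-1\right) \sqrt{f} = - 2 \sqrt{f}$)
$\frac{1}{\left(\left(\left(-70230 + 15255\right) - 98082\right) + 134845\right) + n{\left(-110 \right)}} = \frac{1}{\left(\left(\left(-70230 + 15255\right) - 98082\right) + 134845\right) - 2 \sqrt{-110}} = \frac{1}{\left(\left(-54975 - 98082\right) + 134845\right) - 2 i \sqrt{110}} = \frac{1}{\left(-153057 + 134845\right) - 2 i \sqrt{110}} = \frac{1}{-18212 - 2 i \sqrt{110}}$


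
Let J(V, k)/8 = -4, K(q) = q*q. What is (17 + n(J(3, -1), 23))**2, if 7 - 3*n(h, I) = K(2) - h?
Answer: 484/9 ≈ 53.778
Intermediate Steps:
K(q) = q**2
J(V, k) = -32 (J(V, k) = 8*(-4) = -32)
n(h, I) = 1 + h/3 (n(h, I) = 7/3 - (2**2 - h)/3 = 7/3 - (4 - h)/3 = 7/3 + (-4/3 + h/3) = 1 + h/3)
(17 + n(J(3, -1), 23))**2 = (17 + (1 + (1/3)*(-32)))**2 = (17 + (1 - 32/3))**2 = (17 - 29/3)**2 = (22/3)**2 = 484/9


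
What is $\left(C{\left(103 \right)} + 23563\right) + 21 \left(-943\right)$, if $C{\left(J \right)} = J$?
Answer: $3863$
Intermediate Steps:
$\left(C{\left(103 \right)} + 23563\right) + 21 \left(-943\right) = \left(103 + 23563\right) + 21 \left(-943\right) = 23666 - 19803 = 3863$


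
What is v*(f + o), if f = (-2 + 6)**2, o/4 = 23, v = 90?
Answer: 9720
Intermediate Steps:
o = 92 (o = 4*23 = 92)
f = 16 (f = 4**2 = 16)
v*(f + o) = 90*(16 + 92) = 90*108 = 9720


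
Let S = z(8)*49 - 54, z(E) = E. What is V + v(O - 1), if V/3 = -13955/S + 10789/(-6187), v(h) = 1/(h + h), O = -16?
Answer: -2295172610/17775251 ≈ -129.12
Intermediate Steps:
S = 338 (S = 8*49 - 54 = 392 - 54 = 338)
v(h) = 1/(2*h)
V = -269958801/2091206 (V = 3*(-13955/338 + 10789/(-6187)) = 3*(-13955*1/338 + 10789*(-1/6187)) = 3*(-13955/338 - 10789/6187) = 3*(-89986267/2091206) = -269958801/2091206 ≈ -129.09)
V + v(O - 1) = -269958801/2091206 + 1/(2*(-16 - 1)) = -269958801/2091206 + (1/2)/(-17) = -269958801/2091206 + (1/2)*(-1/17) = -269958801/2091206 - 1/34 = -2295172610/17775251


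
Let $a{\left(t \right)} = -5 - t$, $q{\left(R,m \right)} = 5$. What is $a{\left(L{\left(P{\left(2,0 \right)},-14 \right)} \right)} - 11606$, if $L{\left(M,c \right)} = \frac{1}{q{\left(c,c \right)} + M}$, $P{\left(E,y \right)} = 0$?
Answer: $- \frac{58056}{5} \approx -11611.0$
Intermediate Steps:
$L{\left(M,c \right)} = \frac{1}{5 + M}$
$a{\left(L{\left(P{\left(2,0 \right)},-14 \right)} \right)} - 11606 = \left(-5 - \frac{1}{5 + 0}\right) - 11606 = \left(-5 - \frac{1}{5}\right) - 11606 = - \frac{26}{5} - 11606 = - \frac{58056}{5}$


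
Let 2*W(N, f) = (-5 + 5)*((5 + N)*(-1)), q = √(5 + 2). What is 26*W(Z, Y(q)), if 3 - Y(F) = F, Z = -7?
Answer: 0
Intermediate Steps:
q = √7 ≈ 2.6458
Y(F) = 3 - F
W(N, f) = 0 (W(N, f) = ((-5 + 5)*((5 + N)*(-1)))/2 = (0*(-5 - N))/2 = (½)*0 = 0)
26*W(Z, Y(q)) = 26*0 = 0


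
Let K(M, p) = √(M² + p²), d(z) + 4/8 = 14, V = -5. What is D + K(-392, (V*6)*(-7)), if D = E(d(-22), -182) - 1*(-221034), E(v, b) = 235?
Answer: 221269 + 14*√1009 ≈ 2.2171e+5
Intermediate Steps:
d(z) = 27/2 (d(z) = -½ + 14 = 27/2)
D = 221269 (D = 235 - 1*(-221034) = 235 + 221034 = 221269)
D + K(-392, (V*6)*(-7)) = 221269 + √((-392)² + (-5*6*(-7))²) = 221269 + √(153664 + (-30*(-7))²) = 221269 + √(153664 + 210²) = 221269 + √(153664 + 44100) = 221269 + √197764 = 221269 + 14*√1009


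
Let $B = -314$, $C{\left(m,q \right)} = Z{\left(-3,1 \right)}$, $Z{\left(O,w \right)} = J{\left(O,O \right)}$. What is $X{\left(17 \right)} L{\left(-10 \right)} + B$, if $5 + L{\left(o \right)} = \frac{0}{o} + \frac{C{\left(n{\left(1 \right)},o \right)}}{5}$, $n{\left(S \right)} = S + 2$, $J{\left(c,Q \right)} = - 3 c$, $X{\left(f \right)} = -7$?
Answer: $- \frac{1458}{5} \approx -291.6$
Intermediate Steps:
$n{\left(S \right)} = 2 + S$
$Z{\left(O,w \right)} = - 3 O$
$C{\left(m,q \right)} = 9$ ($C{\left(m,q \right)} = \left(-3\right) \left(-3\right) = 9$)
$L{\left(o \right)} = - \frac{16}{5}$ ($L{\left(o \right)} = -5 + \left(\frac{0}{o} + \frac{9}{5}\right) = -5 + \left(0 + 9 \cdot \frac{1}{5}\right) = -5 + \left(0 + \frac{9}{5}\right) = -5 + \frac{9}{5} = - \frac{16}{5}$)
$X{\left(17 \right)} L{\left(-10 \right)} + B = \left(-7\right) \left(- \frac{16}{5}\right) - 314 = \frac{112}{5} - 314 = - \frac{1458}{5}$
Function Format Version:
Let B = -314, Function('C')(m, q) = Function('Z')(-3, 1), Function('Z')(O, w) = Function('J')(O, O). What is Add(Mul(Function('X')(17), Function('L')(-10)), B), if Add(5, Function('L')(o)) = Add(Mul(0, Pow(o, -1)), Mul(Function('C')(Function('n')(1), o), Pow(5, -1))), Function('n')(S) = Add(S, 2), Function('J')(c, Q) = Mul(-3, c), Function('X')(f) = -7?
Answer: Rational(-1458, 5) ≈ -291.60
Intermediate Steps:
Function('n')(S) = Add(2, S)
Function('Z')(O, w) = Mul(-3, O)
Function('C')(m, q) = 9 (Function('C')(m, q) = Mul(-3, -3) = 9)
Function('L')(o) = Rational(-16, 5) (Function('L')(o) = Add(-5, Add(Mul(0, Pow(o, -1)), Mul(9, Pow(5, -1)))) = Add(-5, Add(0, Mul(9, Rational(1, 5)))) = Add(-5, Add(0, Rational(9, 5))) = Add(-5, Rational(9, 5)) = Rational(-16, 5))
Add(Mul(Function('X')(17), Function('L')(-10)), B) = Add(Mul(-7, Rational(-16, 5)), -314) = Add(Rational(112, 5), -314) = Rational(-1458, 5)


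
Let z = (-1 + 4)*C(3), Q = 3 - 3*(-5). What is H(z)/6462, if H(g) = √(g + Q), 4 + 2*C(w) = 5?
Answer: √78/12924 ≈ 0.00068336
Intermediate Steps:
Q = 18 (Q = 3 + 15 = 18)
C(w) = ½ (C(w) = -2 + (½)*5 = -2 + 5/2 = ½)
z = 3/2 (z = (-1 + 4)*(½) = 3*(½) = 3/2 ≈ 1.5000)
H(g) = √(18 + g) (H(g) = √(g + 18) = √(18 + g))
H(z)/6462 = √(18 + 3/2)/6462 = √(39/2)*(1/6462) = (√78/2)*(1/6462) = √78/12924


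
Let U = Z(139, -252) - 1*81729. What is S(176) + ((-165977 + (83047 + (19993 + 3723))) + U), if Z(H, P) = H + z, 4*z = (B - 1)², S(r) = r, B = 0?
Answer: -562511/4 ≈ -1.4063e+5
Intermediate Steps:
z = ¼ (z = (0 - 1)²/4 = (¼)*(-1)² = (¼)*1 = ¼ ≈ 0.25000)
Z(H, P) = ¼ + H (Z(H, P) = H + ¼ = ¼ + H)
U = -326359/4 (U = (¼ + 139) - 1*81729 = 557/4 - 81729 = -326359/4 ≈ -81590.)
S(176) + ((-165977 + (83047 + (19993 + 3723))) + U) = 176 + ((-165977 + (83047 + (19993 + 3723))) - 326359/4) = 176 + ((-165977 + (83047 + 23716)) - 326359/4) = 176 + ((-165977 + 106763) - 326359/4) = 176 + (-59214 - 326359/4) = 176 - 563215/4 = -562511/4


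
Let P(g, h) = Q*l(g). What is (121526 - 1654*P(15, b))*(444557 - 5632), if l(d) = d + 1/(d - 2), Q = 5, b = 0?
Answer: -18031916850/13 ≈ -1.3871e+9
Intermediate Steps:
l(d) = d + 1/(-2 + d)
P(g, h) = 5*(1 + g² - 2*g)/(-2 + g) (P(g, h) = 5*((1 + g² - 2*g)/(-2 + g)) = 5*(1 + g² - 2*g)/(-2 + g))
(121526 - 1654*P(15, b))*(444557 - 5632) = (121526 - 8270*(1 + 15² - 2*15)/(-2 + 15))*(444557 - 5632) = (121526 - 8270*(1 + 225 - 30)/13)*438925 = (121526 - 8270*196/13)*438925 = (121526 - 1654*980/13)*438925 = (121526 - 1620920/13)*438925 = -41082/13*438925 = -18031916850/13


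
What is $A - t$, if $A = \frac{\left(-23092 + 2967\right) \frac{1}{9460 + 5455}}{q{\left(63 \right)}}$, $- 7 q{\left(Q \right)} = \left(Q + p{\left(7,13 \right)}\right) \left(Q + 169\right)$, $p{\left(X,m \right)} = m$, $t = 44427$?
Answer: $- \frac{2336693837137}{52596256} \approx -44427.0$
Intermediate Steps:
$q{\left(Q \right)} = - \frac{\left(13 + Q\right) \left(169 + Q\right)}{7}$ ($q{\left(Q \right)} = - \frac{\left(Q + 13\right) \left(Q + 169\right)}{7} = - \frac{\left(13 + Q\right) \left(169 + Q\right)}{7}$)
$A = \frac{28175}{52596256}$ ($A = \frac{\left(-23092 + 2967\right) \frac{1}{9460 + 5455}}{- \frac{2197}{7} - 1638 - \frac{63^{2}}{7}} = \frac{\left(-20125\right) \frac{1}{14915}}{- \frac{2197}{7} - 1638 - 567} = - \frac{4025}{2983 \left(- \frac{17632}{7}\right)} = \left(- \frac{4025}{2983}\right) \left(- \frac{7}{17632}\right) = \frac{28175}{52596256} \approx 0.00053568$)
$A - t = \frac{28175}{52596256} - 44427 = - \frac{2336693837137}{52596256}$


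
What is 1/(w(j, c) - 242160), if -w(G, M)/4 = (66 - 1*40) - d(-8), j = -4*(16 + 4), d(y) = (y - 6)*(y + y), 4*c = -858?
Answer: -1/241368 ≈ -4.1431e-6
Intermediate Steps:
c = -429/2 (c = (¼)*(-858) = -429/2 ≈ -214.50)
d(y) = 2*y*(-6 + y) (d(y) = (-6 + y)*(2*y) = 2*y*(-6 + y))
j = -80 (j = -4*20 = -80)
w(G, M) = 792 (w(G, M) = -4*((66 - 1*40) - 2*(-8)*(-6 - 8)) = -4*((66 - 40) - 2*(-8)*(-14)) = -4*(26 - 1*224) = -4*(26 - 224) = -4*(-198) = 792)
1/(w(j, c) - 242160) = 1/(792 - 242160) = 1/(-241368) = -1/241368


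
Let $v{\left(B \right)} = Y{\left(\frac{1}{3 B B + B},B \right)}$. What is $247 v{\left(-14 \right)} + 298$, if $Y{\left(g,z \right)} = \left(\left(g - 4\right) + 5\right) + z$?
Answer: $- \frac{1671815}{574} \approx -2912.6$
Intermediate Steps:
$Y{\left(g,z \right)} = 1 + g + z$ ($Y{\left(g,z \right)} = \left(\left(-4 + g\right) + 5\right) + z = \left(1 + g\right) + z = 1 + g + z$)
$v{\left(B \right)} = 1 + B + \frac{1}{B + 3 B^{2}}$ ($v{\left(B \right)} = 1 + \frac{1}{3 B B + B} + B = 1 + \frac{1}{3 B^{2} + B} + B = 1 + \frac{1}{B + 3 B^{2}} + B = 1 + B + \frac{1}{B + 3 B^{2}}$)
$247 v{\left(-14 \right)} + 298 = 247 \frac{1 - 14 \left(1 - 14\right) \left(1 + 3 \left(-14\right)\right)}{\left(-14\right) \left(1 + 3 \left(-14\right)\right)} + 298 = 247 \left(- \frac{1 - - 182 \left(1 - 42\right)}{14 \left(1 - 42\right)}\right) + 298 = 247 \left(- \frac{1 - \left(-182\right) \left(-41\right)}{14 \left(-41\right)}\right) + 298 = 247 \left(\left(- \frac{1}{14}\right) \left(- \frac{1}{41}\right) \left(1 - 7462\right)\right) + 298 = 247 \left(\left(- \frac{1}{14}\right) \left(- \frac{1}{41}\right) \left(-7461\right)\right) + 298 = 247 \left(- \frac{7461}{574}\right) + 298 = - \frac{1842867}{574} + 298 = - \frac{1671815}{574}$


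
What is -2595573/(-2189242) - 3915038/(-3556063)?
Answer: 17800986730295/7785082474246 ≈ 2.2866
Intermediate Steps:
-2595573/(-2189242) - 3915038/(-3556063) = -2595573*(-1/2189242) - 3915038*(-1/3556063) = 2595573/2189242 + 3915038/3556063 = 17800986730295/7785082474246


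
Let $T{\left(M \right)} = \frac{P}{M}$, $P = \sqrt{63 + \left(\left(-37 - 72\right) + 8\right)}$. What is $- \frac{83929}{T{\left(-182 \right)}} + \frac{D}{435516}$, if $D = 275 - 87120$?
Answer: $- \frac{86845}{435516} - \frac{7637539 i \sqrt{38}}{19} \approx -0.19941 - 2.4779 \cdot 10^{6} i$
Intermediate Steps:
$P = i \sqrt{38}$ ($P = \sqrt{63 + \left(-109 + 8\right)} = \sqrt{63 - 101} = \sqrt{-38} = i \sqrt{38} \approx 6.1644 i$)
$D = -86845$ ($D = 275 - 87120 = -86845$)
$T{\left(M \right)} = \frac{i \sqrt{38}}{M}$
$- \frac{83929}{T{\left(-182 \right)}} + \frac{D}{435516} = - \frac{83929}{i \sqrt{38} \frac{1}{-182}} - \frac{86845}{435516} = - \frac{83929}{i \sqrt{38} \left(- \frac{1}{182}\right)} - \frac{86845}{435516} = - \frac{83929}{\left(- \frac{1}{182}\right) i \sqrt{38}} - \frac{86845}{435516} = - 83929 \frac{91 i \sqrt{38}}{19} - \frac{86845}{435516} = - \frac{7637539 i \sqrt{38}}{19} - \frac{86845}{435516} = - \frac{86845}{435516} - \frac{7637539 i \sqrt{38}}{19}$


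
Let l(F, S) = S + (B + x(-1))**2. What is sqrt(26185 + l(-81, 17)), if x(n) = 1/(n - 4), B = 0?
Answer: sqrt(655051)/5 ≈ 161.87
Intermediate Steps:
x(n) = 1/(-4 + n)
l(F, S) = 1/25 + S (l(F, S) = S + (0 + 1/(-4 - 1))**2 = S + (0 + 1/(-5))**2 = S + (0 - 1/5)**2 = S + (-1/5)**2 = S + 1/25 = 1/25 + S)
sqrt(26185 + l(-81, 17)) = sqrt(26185 + (1/25 + 17)) = sqrt(26185 + 426/25) = sqrt(655051/25) = sqrt(655051)/5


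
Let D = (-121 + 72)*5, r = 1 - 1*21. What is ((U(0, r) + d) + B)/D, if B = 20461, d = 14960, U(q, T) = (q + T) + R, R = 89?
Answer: -1014/7 ≈ -144.86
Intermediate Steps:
r = -20 (r = 1 - 21 = -20)
U(q, T) = 89 + T + q (U(q, T) = (q + T) + 89 = (T + q) + 89 = 89 + T + q)
D = -245 (D = -49*5 = -245)
((U(0, r) + d) + B)/D = (((89 - 20 + 0) + 14960) + 20461)/(-245) = ((69 + 14960) + 20461)*(-1/245) = (15029 + 20461)*(-1/245) = 35490*(-1/245) = -1014/7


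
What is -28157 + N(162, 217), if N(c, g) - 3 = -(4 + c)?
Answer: -28320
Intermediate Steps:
N(c, g) = -1 - c (N(c, g) = 3 - (4 + c) = 3 + (-4 - c) = -1 - c)
-28157 + N(162, 217) = -28157 + (-1 - 1*162) = -28157 + (-1 - 162) = -28157 - 163 = -28320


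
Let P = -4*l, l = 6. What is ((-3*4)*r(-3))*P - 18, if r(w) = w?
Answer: -882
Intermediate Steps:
P = -24 (P = -4*6 = -24)
((-3*4)*r(-3))*P - 18 = (-3*4*(-3))*(-24) - 18 = -12*(-3)*(-24) - 18 = 36*(-24) - 18 = -864 - 18 = -882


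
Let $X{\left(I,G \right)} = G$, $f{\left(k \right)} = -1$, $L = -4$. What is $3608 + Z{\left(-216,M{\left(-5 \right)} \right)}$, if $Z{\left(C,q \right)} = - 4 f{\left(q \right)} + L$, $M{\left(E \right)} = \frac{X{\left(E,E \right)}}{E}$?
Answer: $3608$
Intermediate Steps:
$M{\left(E \right)} = 1$ ($M{\left(E \right)} = \frac{E}{E} = 1$)
$Z{\left(C,q \right)} = 0$ ($Z{\left(C,q \right)} = \left(-4\right) \left(-1\right) - 4 = 4 - 4 = 0$)
$3608 + Z{\left(-216,M{\left(-5 \right)} \right)} = 3608 + 0 = 3608$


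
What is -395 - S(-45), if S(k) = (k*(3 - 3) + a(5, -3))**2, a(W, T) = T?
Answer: -404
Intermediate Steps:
S(k) = 9 (S(k) = (k*(3 - 3) - 3)**2 = (k*0 - 3)**2 = (0 - 3)**2 = (-3)**2 = 9)
-395 - S(-45) = -395 - 1*9 = -395 - 9 = -404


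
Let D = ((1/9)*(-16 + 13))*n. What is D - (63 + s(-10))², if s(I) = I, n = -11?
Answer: -8416/3 ≈ -2805.3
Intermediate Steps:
D = 11/3 (D = ((1/9)*(-16 + 13))*(-11) = ((1*(⅑))*(-3))*(-11) = ((⅑)*(-3))*(-11) = -⅓*(-11) = 11/3 ≈ 3.6667)
D - (63 + s(-10))² = 11/3 - (63 - 10)² = 11/3 - 1*53² = 11/3 - 1*2809 = 11/3 - 2809 = -8416/3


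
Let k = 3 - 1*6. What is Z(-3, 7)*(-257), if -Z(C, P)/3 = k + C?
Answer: -4626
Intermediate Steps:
k = -3 (k = 3 - 6 = -3)
Z(C, P) = 9 - 3*C (Z(C, P) = -3*(-3 + C) = 9 - 3*C)
Z(-3, 7)*(-257) = (9 - 3*(-3))*(-257) = (9 + 9)*(-257) = 18*(-257) = -4626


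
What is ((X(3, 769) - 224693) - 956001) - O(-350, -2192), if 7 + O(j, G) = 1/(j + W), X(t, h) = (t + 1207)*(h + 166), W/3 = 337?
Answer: -32611758/661 ≈ -49337.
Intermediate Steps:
W = 1011 (W = 3*337 = 1011)
X(t, h) = (166 + h)*(1207 + t) (X(t, h) = (1207 + t)*(166 + h) = (166 + h)*(1207 + t))
O(j, G) = -7 + 1/(1011 + j) (O(j, G) = -7 + 1/(j + 1011) = -7 + 1/(1011 + j))
((X(3, 769) - 224693) - 956001) - O(-350, -2192) = (((200362 + 166*3 + 1207*769 + 769*3) - 224693) - 956001) - (-7076 - 7*(-350))/(1011 - 350) = (((200362 + 498 + 928183 + 2307) - 224693) - 956001) - (-7076 + 2450)/661 = ((1131350 - 224693) - 956001) - (-4626)/661 = (906657 - 956001) - 1*(-4626/661) = -49344 + 4626/661 = -32611758/661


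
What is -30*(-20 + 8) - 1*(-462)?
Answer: 822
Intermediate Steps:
-30*(-20 + 8) - 1*(-462) = -30*(-12) + 462 = 360 + 462 = 822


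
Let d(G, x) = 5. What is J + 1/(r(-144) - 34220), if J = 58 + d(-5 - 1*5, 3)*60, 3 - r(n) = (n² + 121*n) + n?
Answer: 13383829/37385 ≈ 358.00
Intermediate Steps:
r(n) = 3 - n² - 122*n (r(n) = 3 - ((n² + 121*n) + n) = 3 - (n² + 122*n) = 3 + (-n² - 122*n) = 3 - n² - 122*n)
J = 358 (J = 58 + 5*60 = 58 + 300 = 358)
J + 1/(r(-144) - 34220) = 358 + 1/((3 - 1*(-144)² - 122*(-144)) - 34220) = 358 + 1/((3 - 1*20736 + 17568) - 34220) = 358 + 1/((3 - 20736 + 17568) - 34220) = 358 + 1/(-3165 - 34220) = 358 + 1/(-37385) = 358 - 1/37385 = 13383829/37385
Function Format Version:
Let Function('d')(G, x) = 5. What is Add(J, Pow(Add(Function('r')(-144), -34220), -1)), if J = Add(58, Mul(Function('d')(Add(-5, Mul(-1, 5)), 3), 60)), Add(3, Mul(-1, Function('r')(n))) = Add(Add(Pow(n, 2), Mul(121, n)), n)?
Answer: Rational(13383829, 37385) ≈ 358.00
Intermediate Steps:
Function('r')(n) = Add(3, Mul(-1, Pow(n, 2)), Mul(-122, n)) (Function('r')(n) = Add(3, Mul(-1, Add(Add(Pow(n, 2), Mul(121, n)), n))) = Add(3, Mul(-1, Add(Pow(n, 2), Mul(122, n)))) = Add(3, Add(Mul(-1, Pow(n, 2)), Mul(-122, n))) = Add(3, Mul(-1, Pow(n, 2)), Mul(-122, n)))
J = 358 (J = Add(58, Mul(5, 60)) = Add(58, 300) = 358)
Add(J, Pow(Add(Function('r')(-144), -34220), -1)) = Add(358, Pow(Add(Add(3, Mul(-1, Pow(-144, 2)), Mul(-122, -144)), -34220), -1)) = Add(358, Pow(Add(Add(3, Mul(-1, 20736), 17568), -34220), -1)) = Add(358, Pow(Add(Add(3, -20736, 17568), -34220), -1)) = Add(358, Pow(Add(-3165, -34220), -1)) = Add(358, Pow(-37385, -1)) = Add(358, Rational(-1, 37385)) = Rational(13383829, 37385)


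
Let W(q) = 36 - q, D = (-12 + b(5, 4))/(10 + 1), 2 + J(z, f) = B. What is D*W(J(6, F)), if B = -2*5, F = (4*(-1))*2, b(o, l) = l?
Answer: -384/11 ≈ -34.909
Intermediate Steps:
F = -8 (F = -4*2 = -8)
B = -10
J(z, f) = -12 (J(z, f) = -2 - 10 = -12)
D = -8/11 (D = (-12 + 4)/(10 + 1) = -8/11 ≈ -0.72727)
D*W(J(6, F)) = -8*(36 - 1*(-12))/11 = -8*(36 + 12)/11 = -8/11*48 = -384/11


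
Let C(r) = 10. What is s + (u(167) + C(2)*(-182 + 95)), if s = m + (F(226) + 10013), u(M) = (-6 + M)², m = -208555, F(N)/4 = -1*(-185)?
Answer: -172751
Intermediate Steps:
F(N) = 740 (F(N) = 4*(-1*(-185)) = 4*185 = 740)
s = -197802 (s = -208555 + (740 + 10013) = -208555 + 10753 = -197802)
s + (u(167) + C(2)*(-182 + 95)) = -197802 + ((-6 + 167)² + 10*(-182 + 95)) = -197802 + (161² + 10*(-87)) = -197802 + (25921 - 870) = -197802 + 25051 = -172751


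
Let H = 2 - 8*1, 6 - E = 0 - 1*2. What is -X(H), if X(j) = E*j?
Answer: 48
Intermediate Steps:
E = 8 (E = 6 - (0 - 1*2) = 6 - (0 - 2) = 6 - 1*(-2) = 6 + 2 = 8)
H = -6 (H = 2 - 8 = -6)
X(j) = 8*j
-X(H) = -8*(-6) = -1*(-48) = 48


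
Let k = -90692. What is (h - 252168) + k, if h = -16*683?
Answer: -353788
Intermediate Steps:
h = -10928
(h - 252168) + k = (-10928 - 252168) - 90692 = -263096 - 90692 = -353788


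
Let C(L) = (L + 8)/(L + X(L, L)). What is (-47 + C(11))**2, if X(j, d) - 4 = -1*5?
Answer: 203401/100 ≈ 2034.0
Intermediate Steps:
X(j, d) = -1 (X(j, d) = 4 - 1*5 = 4 - 5 = -1)
C(L) = (8 + L)/(-1 + L) (C(L) = (L + 8)/(L - 1) = (8 + L)/(-1 + L))
(-47 + C(11))**2 = (-47 + (8 + 11)/(-1 + 11))**2 = (-47 + 19/10)**2 = (-451/10)**2 = 203401/100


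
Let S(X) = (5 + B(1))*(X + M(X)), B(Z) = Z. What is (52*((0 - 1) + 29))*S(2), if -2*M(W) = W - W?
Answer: 17472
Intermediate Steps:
M(W) = 0 (M(W) = -(W - W)/2 = -½*0 = 0)
S(X) = 6*X (S(X) = (5 + 1)*(X + 0) = 6*X)
(52*((0 - 1) + 29))*S(2) = (52*((0 - 1) + 29))*(6*2) = (52*(-1 + 29))*12 = (52*28)*12 = 1456*12 = 17472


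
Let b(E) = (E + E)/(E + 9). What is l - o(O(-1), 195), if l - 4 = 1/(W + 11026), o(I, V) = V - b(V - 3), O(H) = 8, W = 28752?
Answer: -503947415/2665126 ≈ -189.09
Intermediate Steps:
b(E) = 2*E/(9 + E) (b(E) = (2*E)/(9 + E) = 2*E/(9 + E))
o(I, V) = V - 2*(-3 + V)/(6 + V) (o(I, V) = V - 2*(V - 3)/(9 + (V - 3)) = V - 2*(-3 + V)/(9 + (-3 + V)) = V - 2*(-3 + V)/(6 + V))
l = 159113/39778 (l = 4 + 1/(28752 + 11026) = 4 + 1/39778 = 159113/39778 ≈ 4.0000)
l - o(O(-1), 195) = 159113/39778 - (6 + 195² + 4*195)/(6 + 195) = 159113/39778 - (6 + 38025 + 780)/201 = 159113/39778 - 38811/201 = 159113/39778 - 1*12937/67 = 159113/39778 - 12937/67 = -503947415/2665126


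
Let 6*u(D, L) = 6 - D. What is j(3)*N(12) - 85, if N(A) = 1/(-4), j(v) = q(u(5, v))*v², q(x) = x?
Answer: -683/8 ≈ -85.375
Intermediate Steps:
u(D, L) = 1 - D/6 (u(D, L) = (6 - D)/6 = 1 - D/6)
j(v) = v²/6 (j(v) = (1 - ⅙*5)*v² = (1 - ⅚)*v² = v²/6)
N(A) = -¼
j(3)*N(12) - 85 = ((⅙)*3²)*(-¼) - 85 = ((⅙)*9)*(-¼) - 85 = (3/2)*(-¼) - 85 = -3/8 - 85 = -683/8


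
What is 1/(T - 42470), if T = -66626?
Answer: -1/109096 ≈ -9.1662e-6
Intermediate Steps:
1/(T - 42470) = 1/(-66626 - 42470) = 1/(-109096) = -1/109096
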